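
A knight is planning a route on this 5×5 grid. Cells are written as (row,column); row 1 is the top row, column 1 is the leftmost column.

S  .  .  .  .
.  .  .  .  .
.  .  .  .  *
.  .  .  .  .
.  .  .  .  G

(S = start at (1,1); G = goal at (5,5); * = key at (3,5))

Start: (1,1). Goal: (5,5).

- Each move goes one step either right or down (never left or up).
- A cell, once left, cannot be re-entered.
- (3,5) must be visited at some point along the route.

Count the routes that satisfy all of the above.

A right/down-only route from (1,1) to (5,5) makes exactly 4 down-moves and 4 right-moves in some order.
With no other constraints that would be C(8,4) = 70 routes.
Split at (3,5) and multiply the segment counts: (1,1)→(3,5): 15; (3,5)→(5,5): 1; product = 15.
That gives 15 routes.

15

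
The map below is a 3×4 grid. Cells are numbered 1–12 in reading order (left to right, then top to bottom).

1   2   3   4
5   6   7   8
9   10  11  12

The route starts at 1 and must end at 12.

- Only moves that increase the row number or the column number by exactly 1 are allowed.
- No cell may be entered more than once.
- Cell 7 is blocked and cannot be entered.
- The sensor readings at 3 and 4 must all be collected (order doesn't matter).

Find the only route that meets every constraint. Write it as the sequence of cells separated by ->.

Moves only go right or down, so the column and row indices never decrease.
Route from 1: right 3 to 4, down 2 to 12 — 5 moves in all.
Check: all required cells visited.

1 -> 2 -> 3 -> 4 -> 8 -> 12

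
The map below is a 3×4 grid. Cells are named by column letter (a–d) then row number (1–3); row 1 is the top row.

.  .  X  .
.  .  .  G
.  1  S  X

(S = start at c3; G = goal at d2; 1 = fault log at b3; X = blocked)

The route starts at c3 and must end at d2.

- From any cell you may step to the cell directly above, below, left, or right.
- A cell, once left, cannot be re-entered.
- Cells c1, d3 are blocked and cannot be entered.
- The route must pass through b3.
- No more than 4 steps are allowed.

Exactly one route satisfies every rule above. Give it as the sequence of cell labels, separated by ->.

c3 -> b3 -> b2 -> c2 -> d2

The 4-move cap with required stops at b3 leaves no slack for detours.
Route from c3: left to b3, up to b2, 2× right (reaching d2) — 4 moves in all.
Check: all required cells visited; 4 ≤ 4 moves.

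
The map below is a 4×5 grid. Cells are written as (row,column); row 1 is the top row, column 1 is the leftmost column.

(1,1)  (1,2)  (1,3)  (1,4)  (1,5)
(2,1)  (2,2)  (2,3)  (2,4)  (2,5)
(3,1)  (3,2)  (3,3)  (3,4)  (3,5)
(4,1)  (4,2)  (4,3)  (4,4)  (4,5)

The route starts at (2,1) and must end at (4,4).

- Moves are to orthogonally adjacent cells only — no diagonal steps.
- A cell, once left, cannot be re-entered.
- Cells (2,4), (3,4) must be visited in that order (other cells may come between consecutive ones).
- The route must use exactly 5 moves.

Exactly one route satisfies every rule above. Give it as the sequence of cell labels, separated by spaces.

(2,1) (2,2) (2,3) (2,4) (3,4) (4,4)

The waypoints must appear in the order (2,4), (3,4), with no cell reused.
Route from (2,1): 3× right (reaching (2,4)), 2× down (reaching (4,4)) — 5 moves in all.
Check: order respected ((2,4) at step 3, (3,4) at step 4); 5 moves as required.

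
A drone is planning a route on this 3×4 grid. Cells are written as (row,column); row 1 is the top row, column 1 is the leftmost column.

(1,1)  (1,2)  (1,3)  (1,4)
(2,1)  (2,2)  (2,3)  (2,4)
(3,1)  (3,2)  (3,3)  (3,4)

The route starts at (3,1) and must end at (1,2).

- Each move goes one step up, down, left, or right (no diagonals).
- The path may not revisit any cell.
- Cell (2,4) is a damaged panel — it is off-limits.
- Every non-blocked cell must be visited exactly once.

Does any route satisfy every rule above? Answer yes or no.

no

Cell (1,4) has only one open neighbour but is neither the start nor the goal, so a Hamiltonian route would have to both enter and leave it through the same neighbour — impossible without revisiting.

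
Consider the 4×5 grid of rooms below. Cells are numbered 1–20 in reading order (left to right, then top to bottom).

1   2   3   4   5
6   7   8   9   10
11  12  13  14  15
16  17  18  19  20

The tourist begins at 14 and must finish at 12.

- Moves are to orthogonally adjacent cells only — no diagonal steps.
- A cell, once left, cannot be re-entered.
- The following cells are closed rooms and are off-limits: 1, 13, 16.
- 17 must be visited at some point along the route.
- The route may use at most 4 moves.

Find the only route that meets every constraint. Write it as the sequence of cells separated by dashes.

Any route must reach 17 and still end at 12 within 4 moves, so the order of the required stops is forced.
Route from 14: down to 19, 2× left (reaching 17), up to 12 — 4 moves in all.
Check: all required cells visited; 4 ≤ 4 moves.

14 - 19 - 18 - 17 - 12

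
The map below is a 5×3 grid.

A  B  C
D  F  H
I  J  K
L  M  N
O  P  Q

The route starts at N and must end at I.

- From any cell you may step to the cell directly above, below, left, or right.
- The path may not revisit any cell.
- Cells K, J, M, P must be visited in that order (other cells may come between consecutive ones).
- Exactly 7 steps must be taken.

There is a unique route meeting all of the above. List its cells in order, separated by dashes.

The waypoints must appear in the order K, J, M, P, with no cell reused.
Route from N: up 1 to K, left 1 to J, down 2 to P, left 1 to O, up 2 to I — 7 moves in all.
Check: order respected (K at step 1, J at step 2, M at step 3, P at step 4); 7 moves as required.

N - K - J - M - P - O - L - I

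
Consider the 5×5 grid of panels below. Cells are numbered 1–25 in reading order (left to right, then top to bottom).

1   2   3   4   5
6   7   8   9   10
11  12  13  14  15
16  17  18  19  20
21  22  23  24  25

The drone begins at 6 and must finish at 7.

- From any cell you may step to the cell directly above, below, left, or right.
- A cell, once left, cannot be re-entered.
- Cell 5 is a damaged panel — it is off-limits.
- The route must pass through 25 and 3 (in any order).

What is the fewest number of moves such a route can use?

Any route passes through 25 and 3 in some order between 6 and 7. Summing Manhattan distances along each leg and taking the cheapest ordering (6 → 3 → 25 → 7) gives a lower bound of 3 + 6 + 6 = 15 moves.
A route of 15 moves achieves this: 6 → 1 → 2 → 3 → 8 → 13 → 18 → 19 → 20 → 25 → 24 → 23 → 22 → 17 → 12 → 7.
Since 15 matches the lower bound, it is optimal.

15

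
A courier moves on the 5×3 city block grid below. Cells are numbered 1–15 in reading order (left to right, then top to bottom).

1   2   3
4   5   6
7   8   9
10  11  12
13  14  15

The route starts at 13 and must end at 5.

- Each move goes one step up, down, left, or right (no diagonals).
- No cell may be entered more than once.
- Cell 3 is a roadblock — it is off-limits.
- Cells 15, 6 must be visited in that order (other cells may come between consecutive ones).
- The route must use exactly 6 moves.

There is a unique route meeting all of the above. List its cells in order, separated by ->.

13 -> 14 -> 15 -> 12 -> 9 -> 6 -> 5

The waypoints must appear in the order 15, 6, with no cell reused.
Route from 13: 2× right (reaching 15), 3× up (reaching 6), left to 5 — 6 moves in all.
Check: order respected (15 at step 2, 6 at step 5); 6 moves as required.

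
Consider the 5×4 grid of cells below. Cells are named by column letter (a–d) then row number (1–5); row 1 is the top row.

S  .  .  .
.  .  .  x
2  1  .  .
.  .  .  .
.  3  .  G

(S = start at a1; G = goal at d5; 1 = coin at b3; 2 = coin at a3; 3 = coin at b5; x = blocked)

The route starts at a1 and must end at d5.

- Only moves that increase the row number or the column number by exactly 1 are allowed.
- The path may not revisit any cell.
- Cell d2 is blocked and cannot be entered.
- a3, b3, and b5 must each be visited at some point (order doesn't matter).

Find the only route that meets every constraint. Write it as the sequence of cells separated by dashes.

a1 - a2 - a3 - b3 - b4 - b5 - c5 - d5

Moves only go right or down, so the column and row indices never decrease.
Route from a1: 2× down (reaching a3), right to b3, 2× down (reaching b5), 2× right (reaching d5) — 7 moves in all.
Check: all required cells visited.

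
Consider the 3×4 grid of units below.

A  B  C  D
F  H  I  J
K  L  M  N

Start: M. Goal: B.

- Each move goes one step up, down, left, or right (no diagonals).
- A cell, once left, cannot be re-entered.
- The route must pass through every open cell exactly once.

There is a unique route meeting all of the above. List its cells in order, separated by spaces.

Need to visit all 12 open cells exactly once, starting at M and ending at B.
Cell N has only two open neighbours (J and M), so the path must pass straight through it: one of those is the cell it's entered from and the other is where it exits.
Route from M: right to N, 2× up (reaching D), left to C, down to I, left to H, down to L, left to K, 2× up (reaching A), right to B — 11 moves in all.
Check: all 12 open cells covered.

M N J D C I H L K F A B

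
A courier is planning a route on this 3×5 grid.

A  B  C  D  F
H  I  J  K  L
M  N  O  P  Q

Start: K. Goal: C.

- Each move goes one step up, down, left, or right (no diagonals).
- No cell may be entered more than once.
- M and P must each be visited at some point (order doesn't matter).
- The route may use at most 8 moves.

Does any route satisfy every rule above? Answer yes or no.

One route that works: K → P → O → N → M → H → A → B → C.

yes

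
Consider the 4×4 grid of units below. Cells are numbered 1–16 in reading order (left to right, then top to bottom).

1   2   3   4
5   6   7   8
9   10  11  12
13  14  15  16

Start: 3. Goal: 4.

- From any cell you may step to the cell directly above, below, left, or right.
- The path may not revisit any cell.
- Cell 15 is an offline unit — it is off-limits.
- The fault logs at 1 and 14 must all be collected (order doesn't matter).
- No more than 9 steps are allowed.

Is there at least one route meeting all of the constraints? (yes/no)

Even ignoring the no-revisit rule, getting from 3 to 4, taking the cheapest ordering 3 → 1 → 14 → 4 needs at least 2 + 4 + 5 = 11 moves (Manhattan distance per leg), which exceeds the 9-move limit.

no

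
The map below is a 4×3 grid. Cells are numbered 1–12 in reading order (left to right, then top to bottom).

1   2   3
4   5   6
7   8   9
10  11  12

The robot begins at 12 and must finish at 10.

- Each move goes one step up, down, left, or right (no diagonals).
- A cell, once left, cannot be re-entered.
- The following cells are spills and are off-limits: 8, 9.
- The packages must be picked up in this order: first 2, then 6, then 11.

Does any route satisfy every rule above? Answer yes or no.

no

Every way from 12 to 2 runs through 10 — but 10 is where the route must end, so it would be entered once on the way to 2 and again at the finish.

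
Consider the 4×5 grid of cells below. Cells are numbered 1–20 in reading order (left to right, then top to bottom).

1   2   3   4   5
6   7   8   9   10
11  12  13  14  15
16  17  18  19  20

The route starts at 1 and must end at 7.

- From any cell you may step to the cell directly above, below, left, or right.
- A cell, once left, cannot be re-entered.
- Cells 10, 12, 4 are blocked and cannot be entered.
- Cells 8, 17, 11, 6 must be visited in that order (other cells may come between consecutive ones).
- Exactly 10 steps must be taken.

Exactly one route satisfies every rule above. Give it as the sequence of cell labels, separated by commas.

1, 2, 3, 8, 13, 18, 17, 16, 11, 6, 7

The waypoints must appear in the order 8, 17, 11, 6, with no cell reused.
Route from 1: right 2 to 3, down 3 to 18, left 2 to 16, up 2 to 6, right 1 to 7 — 10 moves in all.
Check: order respected (8 at step 3, 17 at step 6, 11 at step 8, 6 at step 9); 10 moves as required.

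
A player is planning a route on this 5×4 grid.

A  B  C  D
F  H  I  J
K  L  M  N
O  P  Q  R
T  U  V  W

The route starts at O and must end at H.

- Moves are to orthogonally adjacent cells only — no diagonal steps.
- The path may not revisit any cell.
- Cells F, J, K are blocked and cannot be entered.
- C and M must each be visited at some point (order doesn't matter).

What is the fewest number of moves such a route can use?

Any route passes through C and M in some order between O and H. Summing Manhattan distances along each leg and taking the cheapest ordering (O → M → C → H) gives a lower bound of 3 + 2 + 2 = 7 moves.
A route of 7 moves achieves this: O → P → L → M → I → C → B → H.
Since 7 matches the lower bound, it is optimal.

7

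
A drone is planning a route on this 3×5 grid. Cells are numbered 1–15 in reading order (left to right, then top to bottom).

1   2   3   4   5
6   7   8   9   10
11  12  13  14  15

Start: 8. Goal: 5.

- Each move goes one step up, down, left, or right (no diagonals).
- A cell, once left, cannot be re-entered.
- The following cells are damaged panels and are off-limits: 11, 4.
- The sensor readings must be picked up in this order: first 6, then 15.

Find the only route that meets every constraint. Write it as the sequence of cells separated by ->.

8 -> 3 -> 2 -> 1 -> 6 -> 7 -> 12 -> 13 -> 14 -> 15 -> 10 -> 5

The waypoints must appear in the order 6, 15, with no cell reused.
Route from 8: up to 3, 2× left (reaching 1), down to 6, right to 7, down to 12, 3× right (reaching 15), 2× up (reaching 5) — 11 moves in all.
Check: order respected (6 at step 4, 15 at step 9).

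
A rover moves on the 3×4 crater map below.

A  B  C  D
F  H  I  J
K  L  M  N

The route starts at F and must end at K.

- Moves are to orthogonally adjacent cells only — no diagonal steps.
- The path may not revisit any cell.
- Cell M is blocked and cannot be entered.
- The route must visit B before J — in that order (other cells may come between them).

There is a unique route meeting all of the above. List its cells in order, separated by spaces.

The waypoints must appear in the order B, J, with no cell reused.
Route from F: up to A, 3× right (reaching D), down to J, 2× left (reaching H), down to L, left to K — 9 moves in all.
Check: order respected (B at step 2, J at step 5).

F A B C D J I H L K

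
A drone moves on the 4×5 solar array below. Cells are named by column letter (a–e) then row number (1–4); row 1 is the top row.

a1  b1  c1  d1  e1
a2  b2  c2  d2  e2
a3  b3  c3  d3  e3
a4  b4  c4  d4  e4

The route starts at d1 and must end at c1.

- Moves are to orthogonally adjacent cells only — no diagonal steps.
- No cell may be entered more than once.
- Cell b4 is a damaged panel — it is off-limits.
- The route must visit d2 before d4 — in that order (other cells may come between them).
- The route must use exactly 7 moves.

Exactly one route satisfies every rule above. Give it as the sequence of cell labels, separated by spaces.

d1 d2 d3 d4 c4 c3 c2 c1

The waypoints must appear in the order d2, d4, with no cell reused.
Route from d1: 3× down (reaching d4), left to c4, 3× up (reaching c1) — 7 moves in all.
Check: order respected (d2 at step 1, d4 at step 3); 7 moves as required.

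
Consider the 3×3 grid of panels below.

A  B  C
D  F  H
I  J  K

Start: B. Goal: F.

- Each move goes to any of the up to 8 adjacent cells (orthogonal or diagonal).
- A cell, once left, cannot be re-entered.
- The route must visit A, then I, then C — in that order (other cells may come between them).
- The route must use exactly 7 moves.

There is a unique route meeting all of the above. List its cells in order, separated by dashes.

B - A - D - I - J - H - C - F

The waypoints must appear in the order A, I, C, with no cell reused.
Route from B: left 1 to A, down 2 to I, right 1 to J, up-right 1 to H, up 1 to C, down-left 1 to F — 7 moves in all.
Check: order respected (A at step 1, I at step 3, C at step 6); 7 moves as required.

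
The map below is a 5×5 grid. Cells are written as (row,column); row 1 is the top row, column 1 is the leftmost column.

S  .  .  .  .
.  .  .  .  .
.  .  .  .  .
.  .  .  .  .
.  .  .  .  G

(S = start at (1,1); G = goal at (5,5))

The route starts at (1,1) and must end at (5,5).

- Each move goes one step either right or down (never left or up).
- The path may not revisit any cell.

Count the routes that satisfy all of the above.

70

A right/down-only route from (1,1) to (5,5) makes exactly 4 down-moves and 4 right-moves in some order.
With no other constraints that would be C(8,4) = 70 routes.
That gives 70 routes.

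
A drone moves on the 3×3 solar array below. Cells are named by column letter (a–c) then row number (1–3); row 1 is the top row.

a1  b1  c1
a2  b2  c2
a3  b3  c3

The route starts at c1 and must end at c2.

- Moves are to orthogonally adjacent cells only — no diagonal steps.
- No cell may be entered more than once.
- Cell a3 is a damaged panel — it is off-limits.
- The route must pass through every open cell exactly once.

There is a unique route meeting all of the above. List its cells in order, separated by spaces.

Need to visit all 8 open cells exactly once, starting at c1 and ending at c2.
Cell c3 has only two open neighbours (c2 and b3), so the path must pass straight through it: one of those is the cell it's entered from and the other is where it exits.
Route from c1: 2× left (reaching a1), down to a2, right to b2, down to b3, right to c3, up to c2 — 7 moves in all.
Check: all 8 open cells covered.

c1 b1 a1 a2 b2 b3 c3 c2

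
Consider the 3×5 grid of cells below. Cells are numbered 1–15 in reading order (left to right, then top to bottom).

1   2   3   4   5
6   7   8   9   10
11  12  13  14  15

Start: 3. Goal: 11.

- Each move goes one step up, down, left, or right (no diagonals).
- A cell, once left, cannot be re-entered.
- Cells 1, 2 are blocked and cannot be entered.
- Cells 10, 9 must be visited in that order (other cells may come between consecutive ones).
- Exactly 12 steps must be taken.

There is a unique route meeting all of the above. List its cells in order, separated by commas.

3, 4, 5, 10, 15, 14, 9, 8, 13, 12, 7, 6, 11

The waypoints must appear in the order 10, 9, with no cell reused.
Route from 3: right 2 to 5, down 2 to 15, left 1 to 14, up 1 to 9, left 1 to 8, down 1 to 13, left 1 to 12, up 1 to 7, left 1 to 6, down 1 to 11 — 12 moves in all.
Check: order respected (10 at step 3, 9 at step 6); 12 moves as required.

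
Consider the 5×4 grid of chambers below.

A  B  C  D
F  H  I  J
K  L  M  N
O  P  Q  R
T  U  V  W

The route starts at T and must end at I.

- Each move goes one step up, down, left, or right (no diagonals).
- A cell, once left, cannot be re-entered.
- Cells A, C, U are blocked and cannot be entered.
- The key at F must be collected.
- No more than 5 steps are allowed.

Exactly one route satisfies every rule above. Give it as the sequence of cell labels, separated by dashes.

T - O - K - F - H - I

Any route must reach F and still end at I within 5 moves, so the order of the required stops is forced.
Route from T: up 3 to F, right 2 to I — 5 moves in all.
Check: all required cells visited; 5 ≤ 5 moves.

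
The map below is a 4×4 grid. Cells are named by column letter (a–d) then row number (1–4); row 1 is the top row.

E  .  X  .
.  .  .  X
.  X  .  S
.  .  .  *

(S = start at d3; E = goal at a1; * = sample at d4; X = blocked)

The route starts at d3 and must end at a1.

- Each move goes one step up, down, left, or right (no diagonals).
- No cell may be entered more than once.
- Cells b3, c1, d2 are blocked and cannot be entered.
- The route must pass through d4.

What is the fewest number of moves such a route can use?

7

Any route passes through d4 somewhere between d3 and a1. Summing Manhattan distances along the two legs (d3 → d4 → a1) gives a lower bound of 1 + 6 = 7 moves.
A route of 7 moves achieves this: d3 → d4 → c4 → c3 → c2 → b2 → b1 → a1.
Since 7 matches the lower bound, it is optimal.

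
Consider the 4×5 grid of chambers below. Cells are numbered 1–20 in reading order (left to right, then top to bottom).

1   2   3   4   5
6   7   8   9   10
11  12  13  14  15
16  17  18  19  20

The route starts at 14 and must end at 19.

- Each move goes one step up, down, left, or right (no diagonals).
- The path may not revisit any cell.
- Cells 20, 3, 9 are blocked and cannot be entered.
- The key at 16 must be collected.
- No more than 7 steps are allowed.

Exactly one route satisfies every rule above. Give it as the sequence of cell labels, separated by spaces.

14 13 12 11 16 17 18 19

The budget equals the shortest possible length, so every move has to be on a shortest route through the required cells.
Route from 14: left 3 to 11, down 1 to 16, right 3 to 19 — 7 moves in all.
Check: all required cells visited; 7 ≤ 7 moves.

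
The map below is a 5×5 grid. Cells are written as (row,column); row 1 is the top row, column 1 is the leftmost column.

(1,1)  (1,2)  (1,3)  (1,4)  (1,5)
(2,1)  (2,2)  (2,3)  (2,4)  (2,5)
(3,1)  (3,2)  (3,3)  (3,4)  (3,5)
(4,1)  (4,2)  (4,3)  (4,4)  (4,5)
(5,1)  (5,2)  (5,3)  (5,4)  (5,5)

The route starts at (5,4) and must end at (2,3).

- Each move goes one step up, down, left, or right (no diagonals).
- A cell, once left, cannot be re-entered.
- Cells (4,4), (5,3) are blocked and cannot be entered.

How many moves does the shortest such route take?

6

The Manhattan distance from (5,4) to (2,3) is |5−2| + |4−3| = 4, so at least 4 moves are needed.
That bound ignores the blocked cells. Measuring each leg by the fewest moves that actually steer around them ((5,4)→(2,3): 6) raises the lower bound to 6.
A route of 6 moves exists: (5,4) → (5,5) → (4,5) → (3,5) → (2,5) → (2,4) → (2,3).
Since 6 matches that lower bound, it is optimal.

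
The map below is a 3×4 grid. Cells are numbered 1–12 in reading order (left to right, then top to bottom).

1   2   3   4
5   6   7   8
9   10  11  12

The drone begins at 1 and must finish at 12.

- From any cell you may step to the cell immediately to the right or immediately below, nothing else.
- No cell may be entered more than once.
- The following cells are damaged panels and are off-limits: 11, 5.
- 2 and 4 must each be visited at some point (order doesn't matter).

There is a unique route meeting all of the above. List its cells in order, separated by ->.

Moves only go right or down, so the column and row indices never decrease.
Route from 1: 3× right (reaching 4), 2× down (reaching 12) — 5 moves in all.
Check: all required cells visited.

1 -> 2 -> 3 -> 4 -> 8 -> 12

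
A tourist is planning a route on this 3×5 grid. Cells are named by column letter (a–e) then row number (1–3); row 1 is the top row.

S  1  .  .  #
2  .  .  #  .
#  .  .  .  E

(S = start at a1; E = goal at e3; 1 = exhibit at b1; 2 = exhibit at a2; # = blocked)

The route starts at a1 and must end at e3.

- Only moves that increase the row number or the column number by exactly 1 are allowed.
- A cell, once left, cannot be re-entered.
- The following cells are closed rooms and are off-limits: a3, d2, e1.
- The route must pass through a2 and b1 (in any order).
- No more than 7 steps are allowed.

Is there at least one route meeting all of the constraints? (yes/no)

no

a2 is below but to the left of b1: going b1 → a2 would need a leftward move and a2 → b1 an upward move, so no right/down-only route can visit both required cells.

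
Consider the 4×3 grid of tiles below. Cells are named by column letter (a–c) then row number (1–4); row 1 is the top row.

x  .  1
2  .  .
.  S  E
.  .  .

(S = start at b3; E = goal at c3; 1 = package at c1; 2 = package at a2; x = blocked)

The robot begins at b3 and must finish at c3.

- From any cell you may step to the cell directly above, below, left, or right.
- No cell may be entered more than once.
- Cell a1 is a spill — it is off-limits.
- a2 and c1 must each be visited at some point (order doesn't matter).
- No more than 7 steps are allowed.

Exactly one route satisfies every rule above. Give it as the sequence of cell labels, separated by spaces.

The budget equals the shortest possible length, so every move has to be on a shortest route through the required cells.
Route from b3: left 1 to a3, up 1 to a2, right 1 to b2, up 1 to b1, right 1 to c1, down 2 to c3 — 7 moves in all.
Check: all required cells visited; 7 ≤ 7 moves.

b3 a3 a2 b2 b1 c1 c2 c3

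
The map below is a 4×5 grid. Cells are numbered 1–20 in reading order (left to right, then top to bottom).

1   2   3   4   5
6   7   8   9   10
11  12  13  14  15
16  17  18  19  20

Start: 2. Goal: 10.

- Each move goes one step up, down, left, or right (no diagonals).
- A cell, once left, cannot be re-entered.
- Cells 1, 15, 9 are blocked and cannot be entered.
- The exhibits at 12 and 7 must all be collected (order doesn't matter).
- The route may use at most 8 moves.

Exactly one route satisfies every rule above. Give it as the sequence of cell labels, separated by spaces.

The budget equals the shortest possible length, so every move has to be on a shortest route through the required cells.
Route from 2: down 2 to 12, right 1 to 13, up 2 to 3, right 2 to 5, down 1 to 10 — 8 moves in all.
Check: all required cells visited; 8 ≤ 8 moves.

2 7 12 13 8 3 4 5 10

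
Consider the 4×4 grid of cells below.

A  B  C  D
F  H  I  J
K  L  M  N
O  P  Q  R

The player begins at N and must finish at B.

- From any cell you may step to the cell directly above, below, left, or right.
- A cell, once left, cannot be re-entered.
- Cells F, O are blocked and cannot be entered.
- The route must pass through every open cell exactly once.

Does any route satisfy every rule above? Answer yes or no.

no

Cell A has only one open neighbour but is neither the start nor the goal, so a Hamiltonian route would have to both enter and leave it through the same neighbour — impossible without revisiting.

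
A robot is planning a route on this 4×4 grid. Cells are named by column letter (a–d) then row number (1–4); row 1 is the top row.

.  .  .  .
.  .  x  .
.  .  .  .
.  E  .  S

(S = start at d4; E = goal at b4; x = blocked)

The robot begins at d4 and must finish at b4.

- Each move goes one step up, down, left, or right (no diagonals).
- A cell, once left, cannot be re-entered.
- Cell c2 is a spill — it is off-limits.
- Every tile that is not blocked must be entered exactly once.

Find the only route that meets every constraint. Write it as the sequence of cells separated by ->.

d4 -> c4 -> c3 -> d3 -> d2 -> d1 -> c1 -> b1 -> a1 -> a2 -> b2 -> b3 -> a3 -> a4 -> b4

Need to visit all 15 open cells exactly once, starting at d4 and ending at b4.
Cell d1 has only two open neighbours (d2 and c1), so the path must pass straight through it: one of those is the cell it's entered from and the other is where it exits.
Route from d4: left to c4, up to c3, right to d3, 2× up (reaching d1), 3× left (reaching a1), down to a2, right to b2, down to b3, left to a3, down to a4, right to b4 — 14 moves in all.
Check: all 15 open cells covered.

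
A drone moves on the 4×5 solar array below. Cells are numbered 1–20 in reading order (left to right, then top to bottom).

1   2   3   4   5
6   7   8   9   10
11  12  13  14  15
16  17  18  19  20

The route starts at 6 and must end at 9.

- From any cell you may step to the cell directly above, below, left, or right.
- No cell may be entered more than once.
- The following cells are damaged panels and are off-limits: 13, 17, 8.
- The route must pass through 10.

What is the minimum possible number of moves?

7

Any route passes through 10 somewhere between 6 and 9. Summing Manhattan distances along the two legs (6 → 10 → 9) gives a lower bound of 4 + 1 = 5 moves.
That bound ignores the blocked cells. Measuring each leg by the fewest moves that actually steer around them (6→10: 6; 10→9: 1) raises the lower bound to 7.
A route of 7 moves exists: 6 → 1 → 2 → 3 → 4 → 5 → 10 → 9.
Since 7 matches that lower bound, it is optimal.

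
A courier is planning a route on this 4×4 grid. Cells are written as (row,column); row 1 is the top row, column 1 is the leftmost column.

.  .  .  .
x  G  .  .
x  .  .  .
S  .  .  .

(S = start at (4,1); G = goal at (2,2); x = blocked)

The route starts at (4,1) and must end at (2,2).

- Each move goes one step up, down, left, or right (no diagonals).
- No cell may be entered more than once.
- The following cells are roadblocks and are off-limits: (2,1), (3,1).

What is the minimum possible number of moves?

3

The Manhattan distance from (4,1) to (2,2) is |4−2| + |1−2| = 3, so at least 3 moves are needed.
A route of 3 moves achieves this: (4,1) → (4,2) → (3,2) → (2,2).
Since 3 matches the lower bound, it is optimal.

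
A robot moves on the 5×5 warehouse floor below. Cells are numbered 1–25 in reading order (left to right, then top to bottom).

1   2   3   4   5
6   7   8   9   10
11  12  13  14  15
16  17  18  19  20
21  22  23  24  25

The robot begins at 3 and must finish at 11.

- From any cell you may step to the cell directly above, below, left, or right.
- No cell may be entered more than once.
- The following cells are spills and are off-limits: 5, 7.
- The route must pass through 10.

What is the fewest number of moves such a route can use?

Any route passes through 10 somewhere between 3 and 11. Summing Manhattan distances along the two legs (3 → 10 → 11) gives a lower bound of 3 + 5 = 8 moves.
A route of 8 moves achieves this: 3 → 8 → 9 → 10 → 15 → 14 → 13 → 12 → 11.
Since 8 matches the lower bound, it is optimal.

8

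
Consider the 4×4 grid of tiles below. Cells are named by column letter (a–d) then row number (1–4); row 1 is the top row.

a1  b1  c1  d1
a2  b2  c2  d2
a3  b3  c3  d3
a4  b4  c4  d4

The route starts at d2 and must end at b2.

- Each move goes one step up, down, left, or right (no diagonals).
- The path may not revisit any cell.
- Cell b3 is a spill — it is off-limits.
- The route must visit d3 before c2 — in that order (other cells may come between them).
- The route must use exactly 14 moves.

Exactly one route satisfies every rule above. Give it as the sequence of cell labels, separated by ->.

The waypoints must appear in the order d3, c2, with no cell reused.
Route from d2: up 1 to d1, left 3 to a1, down 3 to a4, right 3 to d4, up 1 to d3, left 1 to c3, up 1 to c2, left 1 to b2 — 14 moves in all.
Check: order respected (d3 at step 11, c2 at step 13); 14 moves as required.

d2 -> d1 -> c1 -> b1 -> a1 -> a2 -> a3 -> a4 -> b4 -> c4 -> d4 -> d3 -> c3 -> c2 -> b2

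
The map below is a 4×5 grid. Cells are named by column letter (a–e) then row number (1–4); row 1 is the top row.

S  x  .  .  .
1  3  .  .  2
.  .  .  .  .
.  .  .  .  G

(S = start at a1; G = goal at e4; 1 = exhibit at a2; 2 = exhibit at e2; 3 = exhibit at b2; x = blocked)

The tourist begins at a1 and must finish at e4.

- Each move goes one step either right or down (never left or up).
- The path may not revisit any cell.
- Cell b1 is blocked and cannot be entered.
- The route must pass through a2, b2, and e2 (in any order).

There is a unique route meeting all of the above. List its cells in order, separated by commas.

Moves only go right or down, so the column and row indices never decrease.
Route from a1: down 1 to a2, right 4 to e2, down 2 to e4 — 7 moves in all.
Check: all required cells visited.

a1, a2, b2, c2, d2, e2, e3, e4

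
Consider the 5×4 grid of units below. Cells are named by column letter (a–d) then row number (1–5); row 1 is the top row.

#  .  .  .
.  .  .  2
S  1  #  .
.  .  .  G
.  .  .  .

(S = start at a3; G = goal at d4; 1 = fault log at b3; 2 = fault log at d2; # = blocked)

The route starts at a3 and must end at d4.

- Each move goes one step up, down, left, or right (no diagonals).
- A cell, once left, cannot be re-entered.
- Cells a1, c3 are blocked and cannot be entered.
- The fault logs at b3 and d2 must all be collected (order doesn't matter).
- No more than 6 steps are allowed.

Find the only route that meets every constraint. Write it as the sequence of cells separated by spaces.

a3 b3 b2 c2 d2 d3 d4

The 6-move cap with required stops at b3, d2 leaves no slack for detours.
Route from a3: right to b3, up to b2, 2× right (reaching d2), 2× down (reaching d4) — 6 moves in all.
Check: all required cells visited; 6 ≤ 6 moves.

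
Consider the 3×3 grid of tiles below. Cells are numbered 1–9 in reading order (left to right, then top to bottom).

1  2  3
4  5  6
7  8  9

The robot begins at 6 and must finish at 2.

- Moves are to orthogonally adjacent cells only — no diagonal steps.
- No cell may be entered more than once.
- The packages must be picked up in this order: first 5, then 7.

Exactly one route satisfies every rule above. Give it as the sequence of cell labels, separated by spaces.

6 5 8 7 4 1 2

The waypoints must appear in the order 5, 7, with no cell reused.
Route from 6: left to 5, down to 8, left to 7, 2× up (reaching 1), right to 2 — 6 moves in all.
Check: order respected (5 at step 1, 7 at step 3).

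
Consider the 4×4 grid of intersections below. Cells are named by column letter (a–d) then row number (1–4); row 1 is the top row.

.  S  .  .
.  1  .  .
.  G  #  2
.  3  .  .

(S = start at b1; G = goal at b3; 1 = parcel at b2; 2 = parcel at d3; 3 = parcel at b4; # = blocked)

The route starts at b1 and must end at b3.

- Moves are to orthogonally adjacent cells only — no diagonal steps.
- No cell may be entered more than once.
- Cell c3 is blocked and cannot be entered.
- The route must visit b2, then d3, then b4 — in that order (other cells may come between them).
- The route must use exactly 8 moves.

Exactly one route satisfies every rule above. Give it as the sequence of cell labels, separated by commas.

The waypoints must appear in the order b2, d3, b4, with no cell reused.
Route from b1: down 1 to b2, right 2 to d2, down 2 to d4, left 2 to b4, up 1 to b3 — 8 moves in all.
Check: order respected (1 at step 1, 2 at step 4, 3 at step 7); 8 moves as required.

b1, b2, c2, d2, d3, d4, c4, b4, b3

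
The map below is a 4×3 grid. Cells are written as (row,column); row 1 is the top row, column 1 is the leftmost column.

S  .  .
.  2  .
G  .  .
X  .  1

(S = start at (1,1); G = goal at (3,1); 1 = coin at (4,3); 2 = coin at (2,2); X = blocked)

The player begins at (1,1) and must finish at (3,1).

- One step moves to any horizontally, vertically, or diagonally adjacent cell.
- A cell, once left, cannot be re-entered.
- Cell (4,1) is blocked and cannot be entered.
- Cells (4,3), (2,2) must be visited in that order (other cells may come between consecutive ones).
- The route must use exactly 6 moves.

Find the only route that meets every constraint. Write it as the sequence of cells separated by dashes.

The waypoints must appear in the order (4,3), (2,2), with no cell reused.
Route from (1,1): down 1 to (2,1), down-right 2 to (4,3), up 1 to (3,3), up-left 1 to (2,2), down-left 1 to (3,1) — 6 moves in all.
Check: order respected (1 at step 3, 2 at step 5); 6 moves as required.

(1,1) - (2,1) - (3,2) - (4,3) - (3,3) - (2,2) - (3,1)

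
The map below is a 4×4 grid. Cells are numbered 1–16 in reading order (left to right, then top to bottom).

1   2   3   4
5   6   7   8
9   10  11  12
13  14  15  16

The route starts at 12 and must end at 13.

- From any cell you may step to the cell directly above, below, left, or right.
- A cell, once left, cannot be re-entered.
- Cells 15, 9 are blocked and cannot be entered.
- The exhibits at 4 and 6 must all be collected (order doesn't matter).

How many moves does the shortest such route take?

8

Any route passes through 4 and 6 in some order between 12 and 13. Summing Manhattan distances along each leg and taking the cheapest ordering (12 → 4 → 6 → 13) gives a lower bound of 2 + 3 + 3 = 8 moves.
A route of 8 moves achieves this: 12 → 8 → 4 → 3 → 7 → 6 → 10 → 14 → 13.
Since 8 matches the lower bound, it is optimal.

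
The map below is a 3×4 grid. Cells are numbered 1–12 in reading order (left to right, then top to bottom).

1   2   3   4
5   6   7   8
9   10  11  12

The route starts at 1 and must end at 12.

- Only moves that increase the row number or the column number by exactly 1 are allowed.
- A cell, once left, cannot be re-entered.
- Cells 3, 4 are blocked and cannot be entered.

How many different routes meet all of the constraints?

7

A right/down-only route from 1 to 12 makes exactly 2 down-moves and 3 right-moves in some order.
With no other constraints that would be C(5,2) = 10 routes.
Subtract routes through each blocked cell (inclusion–exclusion for overlaps): − through 3: 3 − through 4: 1 + through 3&4: 1 → 7.
That gives 7 routes.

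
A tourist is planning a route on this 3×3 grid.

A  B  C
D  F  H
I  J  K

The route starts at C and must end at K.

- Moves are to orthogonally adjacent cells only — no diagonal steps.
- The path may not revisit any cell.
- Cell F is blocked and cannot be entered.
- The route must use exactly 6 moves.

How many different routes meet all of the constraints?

1

Need simple routes of exactly 6 moves from C to K (Manhattan distance 2, so 2 moves are spent on a detour and 2 undoing it).
Enumerating: C B A D I J K.
That gives 1 route.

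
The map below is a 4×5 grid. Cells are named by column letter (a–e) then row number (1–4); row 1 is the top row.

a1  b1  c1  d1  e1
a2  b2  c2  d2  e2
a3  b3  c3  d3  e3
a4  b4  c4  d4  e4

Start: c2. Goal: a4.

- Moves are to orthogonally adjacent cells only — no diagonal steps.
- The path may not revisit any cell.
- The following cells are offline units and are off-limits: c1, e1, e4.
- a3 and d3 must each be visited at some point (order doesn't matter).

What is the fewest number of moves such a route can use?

Any route passes through a3 and d3 in some order between c2 and a4. Summing Manhattan distances along each leg and taking the cheapest ordering (c2 → d3 → a3 → a4) gives a lower bound of 2 + 3 + 1 = 6 moves.
A route of 6 moves achieves this: c2 → d2 → d3 → c3 → b3 → a3 → a4.
Since 6 matches the lower bound, it is optimal.

6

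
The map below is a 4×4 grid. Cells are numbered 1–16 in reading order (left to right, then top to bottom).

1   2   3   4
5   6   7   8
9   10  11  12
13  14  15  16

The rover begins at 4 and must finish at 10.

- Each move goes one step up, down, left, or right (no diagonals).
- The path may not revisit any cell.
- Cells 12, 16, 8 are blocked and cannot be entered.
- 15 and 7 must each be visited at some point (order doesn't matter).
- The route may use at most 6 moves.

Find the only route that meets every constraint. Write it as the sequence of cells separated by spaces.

The 6-move cap with required stops at 15, 7 leaves no slack for detours.
Route from 4: left to 3, 3× down (reaching 15), left to 14, up to 10 — 6 moves in all.
Check: all required cells visited; 6 ≤ 6 moves.

4 3 7 11 15 14 10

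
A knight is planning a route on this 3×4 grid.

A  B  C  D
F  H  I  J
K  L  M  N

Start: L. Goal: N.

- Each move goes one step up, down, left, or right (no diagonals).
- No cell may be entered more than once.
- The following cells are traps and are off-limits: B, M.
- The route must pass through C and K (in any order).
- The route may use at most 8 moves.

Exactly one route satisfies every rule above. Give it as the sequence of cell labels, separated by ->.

The budget equals the shortest possible length, so every move has to be on a shortest route through the required cells.
Route from L: left to K, up to F, 2× right (reaching I), up to C, right to D, 2× down (reaching N) — 8 moves in all.
Check: all required cells visited; 8 ≤ 8 moves.

L -> K -> F -> H -> I -> C -> D -> J -> N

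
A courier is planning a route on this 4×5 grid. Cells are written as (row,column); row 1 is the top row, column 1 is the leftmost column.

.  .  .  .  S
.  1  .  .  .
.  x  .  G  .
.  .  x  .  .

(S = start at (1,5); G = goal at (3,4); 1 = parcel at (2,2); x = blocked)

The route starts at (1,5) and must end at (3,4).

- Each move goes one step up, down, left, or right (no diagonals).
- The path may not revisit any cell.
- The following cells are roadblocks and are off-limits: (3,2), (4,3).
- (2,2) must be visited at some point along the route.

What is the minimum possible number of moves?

Any route passes through (2,2) somewhere between (1,5) and (3,4). Summing Manhattan distances along the two legs ((1,5) → (2,2) → (3,4)) gives a lower bound of 4 + 3 = 7 moves.
A route of 7 moves achieves this: (1,5) → (1,4) → (1,3) → (1,2) → (2,2) → (2,3) → (3,3) → (3,4).
Since 7 matches the lower bound, it is optimal.

7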